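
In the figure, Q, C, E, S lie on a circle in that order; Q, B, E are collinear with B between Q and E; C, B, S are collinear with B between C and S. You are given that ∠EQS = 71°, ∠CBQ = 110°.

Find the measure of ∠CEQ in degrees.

∠CEQ = 39°

1. ∠ECS = 71°  [same arc ES]
2. ∠CBE = 70°  [linear pair at B on QE]
3. ∠CEQ = 39°  [△CBE]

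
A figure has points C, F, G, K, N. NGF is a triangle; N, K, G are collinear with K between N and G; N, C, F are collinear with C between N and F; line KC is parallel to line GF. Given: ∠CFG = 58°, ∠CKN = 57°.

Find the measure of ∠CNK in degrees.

1. ∠GFN = 58°  [C on ray FN]
2. ∠FGN = 57°  [KC∥GF, corresponding at K]
3. ∠FNG = 65°  [△NGF]
4. ∠CNK = 65°  [K on NG, C on NF]

∠CNK = 65°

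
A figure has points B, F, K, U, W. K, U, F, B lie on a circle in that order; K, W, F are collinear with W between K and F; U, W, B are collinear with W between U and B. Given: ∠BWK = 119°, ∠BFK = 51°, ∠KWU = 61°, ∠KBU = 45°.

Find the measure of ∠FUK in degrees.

∠FUK = 67°

1. ∠BKF = 16°  [△KWB]
2. ∠FBK = 113°  [△KFB]
3. ∠FUK = 67°  [cyclic KUFB, opposite ∠U+∠B]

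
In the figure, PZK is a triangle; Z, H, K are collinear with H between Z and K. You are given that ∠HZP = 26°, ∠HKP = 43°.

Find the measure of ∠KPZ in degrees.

∠KPZ = 111°

1. ∠KZP = 26°  [H on ray ZK]
2. ∠PKZ = 43°  [H on ray KZ]
3. ∠KPZ = 111°  [△PZK]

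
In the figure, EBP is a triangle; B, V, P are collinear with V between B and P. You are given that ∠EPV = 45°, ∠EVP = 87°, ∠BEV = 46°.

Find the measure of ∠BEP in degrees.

1. ∠BPE = 45°  [V on ray PB]
2. ∠BVE = 93°  [linear pair at V on BP]
3. ∠EBV = 41°  [△EBV]
4. ∠EBP = 41°  [V on ray BP]
5. ∠BEP = 94°  [△EBP]

∠BEP = 94°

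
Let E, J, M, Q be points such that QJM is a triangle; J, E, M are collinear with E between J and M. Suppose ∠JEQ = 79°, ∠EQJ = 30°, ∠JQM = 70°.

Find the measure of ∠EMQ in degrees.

∠EMQ = 39°

1. ∠EJQ = 71°  [△QJE]
2. ∠MJQ = 71°  [E on ray JM]
3. ∠JMQ = 39°  [△QJM]
4. ∠EMQ = 39°  [E on ray MJ]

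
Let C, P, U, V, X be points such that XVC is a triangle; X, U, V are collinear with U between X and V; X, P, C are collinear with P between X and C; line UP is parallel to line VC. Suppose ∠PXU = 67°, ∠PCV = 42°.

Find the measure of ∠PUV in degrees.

1. ∠CXV = 67°  [U on XV, P on XC]
2. ∠VCX = 42°  [P on ray CX]
3. ∠CVX = 71°  [△XVC]
4. ∠PUX = 71°  [UP∥VC, corresponding at U]
5. ∠PUV = 109°  [linear pair at U on XV]

∠PUV = 109°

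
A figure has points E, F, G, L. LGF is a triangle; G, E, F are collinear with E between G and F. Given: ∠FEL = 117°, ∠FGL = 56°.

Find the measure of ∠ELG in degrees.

1. ∠GEL = 63°  [linear pair at E on GF]
2. ∠EGL = 56°  [E on ray GF]
3. ∠ELG = 61°  [△LGE]

∠ELG = 61°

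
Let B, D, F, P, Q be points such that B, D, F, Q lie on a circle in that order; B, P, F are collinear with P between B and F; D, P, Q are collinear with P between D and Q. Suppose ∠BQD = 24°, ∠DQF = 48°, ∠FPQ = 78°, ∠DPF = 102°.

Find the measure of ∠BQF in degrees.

1. ∠BFD = 24°  [same arc BD]
2. ∠DBF = 48°  [same arc DF]
3. ∠BDF = 108°  [△BDF]
4. ∠BQF = 72°  [cyclic BDFQ, opposite ∠D+∠Q]

∠BQF = 72°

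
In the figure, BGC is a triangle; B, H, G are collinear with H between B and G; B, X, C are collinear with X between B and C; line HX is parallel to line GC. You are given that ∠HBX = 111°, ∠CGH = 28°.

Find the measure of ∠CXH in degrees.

∠CXH = 139°

1. ∠CBG = 111°  [H on BG, X on BC]
2. ∠BGC = 28°  [H on ray GB]
3. ∠BCG = 41°  [△BGC]
4. ∠BXH = 41°  [HX∥GC, corresponding at X]
5. ∠CXH = 139°  [linear pair at X on BC]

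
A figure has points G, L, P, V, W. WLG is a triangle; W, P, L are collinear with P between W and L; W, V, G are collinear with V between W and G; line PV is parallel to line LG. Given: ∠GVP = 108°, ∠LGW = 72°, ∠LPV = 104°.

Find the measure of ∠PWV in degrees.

∠PWV = 32°

1. ∠PVW = 72°  [linear pair at V on WG]
2. ∠VPW = 76°  [linear pair at P on WL]
3. ∠PWV = 32°  [△WPV]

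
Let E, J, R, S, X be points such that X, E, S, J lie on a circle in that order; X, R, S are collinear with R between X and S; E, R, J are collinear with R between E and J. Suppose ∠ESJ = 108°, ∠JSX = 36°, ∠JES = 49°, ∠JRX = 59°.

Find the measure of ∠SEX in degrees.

∠SEX = 85°

1. ∠EJS = 23°  [△ESJ]
2. ∠ERS = 59°  [vertical angles at R]
3. ∠EXS = 23°  [same arc ES]
4. ∠ESX = 72°  [△ERS]
5. ∠SEX = 85°  [△XES]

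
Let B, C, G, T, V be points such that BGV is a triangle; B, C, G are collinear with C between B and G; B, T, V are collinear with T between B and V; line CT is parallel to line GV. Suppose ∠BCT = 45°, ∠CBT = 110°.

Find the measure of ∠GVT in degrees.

1. ∠BTC = 25°  [△BCT]
2. ∠CTV = 155°  [linear pair at T on BV]
3. ∠GVT = 25°  [CT∥GV, co-interior at V–T]

∠GVT = 25°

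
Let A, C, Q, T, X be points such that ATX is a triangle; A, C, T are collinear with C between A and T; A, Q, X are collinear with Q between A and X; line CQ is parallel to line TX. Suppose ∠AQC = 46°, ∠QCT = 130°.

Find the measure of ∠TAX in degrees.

1. ∠ACQ = 50°  [linear pair at C on AT]
2. ∠CAQ = 84°  [△ACQ]
3. ∠TAX = 84°  [C on AT, Q on AX]

∠TAX = 84°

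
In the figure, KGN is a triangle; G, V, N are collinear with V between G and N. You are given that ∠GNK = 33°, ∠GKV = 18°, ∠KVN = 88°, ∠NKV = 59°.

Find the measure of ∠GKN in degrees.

∠GKN = 77°

1. ∠GVK = 92°  [linear pair at V on GN]
2. ∠KGV = 70°  [△KGV]
3. ∠KGN = 70°  [V on ray GN]
4. ∠GKN = 77°  [△KGN]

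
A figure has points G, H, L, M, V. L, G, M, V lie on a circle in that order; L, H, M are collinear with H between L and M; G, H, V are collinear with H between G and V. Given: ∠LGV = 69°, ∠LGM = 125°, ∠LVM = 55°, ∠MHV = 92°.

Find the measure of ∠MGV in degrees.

1. ∠LMV = 69°  [same arc LV]
2. ∠MLV = 56°  [△LMV]
3. ∠MGV = 56°  [same arc MV]

∠MGV = 56°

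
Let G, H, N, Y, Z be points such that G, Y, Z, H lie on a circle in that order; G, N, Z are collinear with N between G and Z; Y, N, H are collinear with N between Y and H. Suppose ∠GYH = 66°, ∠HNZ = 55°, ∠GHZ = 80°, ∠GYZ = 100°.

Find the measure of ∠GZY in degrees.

∠GZY = 21°

1. ∠GZH = 66°  [same arc GH]
2. ∠GNY = 55°  [vertical angles at N]
3. ∠HGZ = 34°  [△GZH]
4. ∠YNZ = 125°  [linear pair at N on GZ]
5. ∠HYZ = 34°  [same arc ZH]
6. ∠GZY = 21°  [△YNZ]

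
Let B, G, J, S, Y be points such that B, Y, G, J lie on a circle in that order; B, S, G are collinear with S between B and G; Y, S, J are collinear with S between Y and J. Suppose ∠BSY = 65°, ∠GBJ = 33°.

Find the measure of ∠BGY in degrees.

∠BGY = 32°

1. ∠GSY = 115°  [linear pair at S on BG]
2. ∠GYJ = 33°  [same arc GJ]
3. ∠BGY = 32°  [△YSG]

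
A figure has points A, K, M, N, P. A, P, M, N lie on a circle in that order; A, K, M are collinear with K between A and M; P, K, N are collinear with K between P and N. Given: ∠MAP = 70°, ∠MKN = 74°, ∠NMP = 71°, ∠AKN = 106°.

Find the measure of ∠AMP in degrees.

1. ∠MNP = 70°  [same arc PM]
2. ∠MPN = 39°  [△PMN]
3. ∠MKP = 106°  [vertical angles at K]
4. ∠AMP = 35°  [△PKM]

∠AMP = 35°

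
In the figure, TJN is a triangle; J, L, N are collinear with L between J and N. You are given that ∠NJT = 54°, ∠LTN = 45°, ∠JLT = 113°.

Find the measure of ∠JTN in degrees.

1. ∠NLT = 67°  [linear pair at L on JN]
2. ∠LNT = 68°  [△TLN]
3. ∠JNT = 68°  [L on ray NJ]
4. ∠JTN = 58°  [△TJN]

∠JTN = 58°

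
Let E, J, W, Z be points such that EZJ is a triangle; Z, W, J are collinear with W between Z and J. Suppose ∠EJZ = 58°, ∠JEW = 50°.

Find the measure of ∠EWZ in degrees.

1. ∠EJW = 58°  [W on ray JZ]
2. ∠EWJ = 72°  [△EWJ]
3. ∠EWZ = 108°  [linear pair at W on ZJ]

∠EWZ = 108°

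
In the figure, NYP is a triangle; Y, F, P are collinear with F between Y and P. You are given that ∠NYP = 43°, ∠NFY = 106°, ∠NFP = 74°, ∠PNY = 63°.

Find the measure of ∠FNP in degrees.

1. ∠NPY = 74°  [△NYP]
2. ∠FPN = 74°  [F on ray PY]
3. ∠FNP = 32°  [△NFP]

∠FNP = 32°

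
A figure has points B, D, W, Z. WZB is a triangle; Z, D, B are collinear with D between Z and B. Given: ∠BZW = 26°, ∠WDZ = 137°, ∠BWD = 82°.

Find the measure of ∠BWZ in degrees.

1. ∠BDW = 43°  [linear pair at D on ZB]
2. ∠DBW = 55°  [△WDB]
3. ∠WBZ = 55°  [D on ray BZ]
4. ∠BWZ = 99°  [△WZB]

∠BWZ = 99°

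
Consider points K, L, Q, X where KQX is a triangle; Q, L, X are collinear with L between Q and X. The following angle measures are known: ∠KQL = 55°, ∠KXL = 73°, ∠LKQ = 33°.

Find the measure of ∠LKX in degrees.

∠LKX = 19°

1. ∠KLQ = 92°  [△KQL]
2. ∠KLX = 88°  [linear pair at L on QX]
3. ∠LKX = 19°  [△KLX]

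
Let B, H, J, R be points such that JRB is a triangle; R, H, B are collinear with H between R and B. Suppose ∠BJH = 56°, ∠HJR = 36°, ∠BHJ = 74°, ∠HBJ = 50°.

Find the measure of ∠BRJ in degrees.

1. ∠JHR = 106°  [linear pair at H on RB]
2. ∠HRJ = 38°  [△JRH]
3. ∠BRJ = 38°  [H on ray RB]

∠BRJ = 38°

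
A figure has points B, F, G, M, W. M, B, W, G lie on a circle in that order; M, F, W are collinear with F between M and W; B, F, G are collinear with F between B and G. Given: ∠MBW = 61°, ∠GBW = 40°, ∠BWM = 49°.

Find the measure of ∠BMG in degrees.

∠BMG = 110°

1. ∠MGW = 119°  [cyclic MBWG, opposite ∠B+∠G]
2. ∠GMW = 40°  [same arc WG]
3. ∠BGM = 49°  [same arc MB]
4. ∠GWM = 21°  [△MWG]
5. ∠GBM = 21°  [same arc MG]
6. ∠BMG = 110°  [△MBG]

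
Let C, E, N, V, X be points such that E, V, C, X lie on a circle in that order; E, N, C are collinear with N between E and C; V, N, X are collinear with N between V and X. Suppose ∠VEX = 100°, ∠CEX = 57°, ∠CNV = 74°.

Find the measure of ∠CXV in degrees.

1. ∠VCX = 80°  [cyclic EVCX, opposite ∠E+∠C]
2. ∠CVX = 57°  [same arc CX]
3. ∠CXV = 43°  [△VCX]

∠CXV = 43°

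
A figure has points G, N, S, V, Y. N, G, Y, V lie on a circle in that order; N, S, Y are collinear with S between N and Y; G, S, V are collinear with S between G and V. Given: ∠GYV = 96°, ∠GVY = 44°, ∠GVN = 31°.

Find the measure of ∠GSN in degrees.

∠GSN = 71°

1. ∠GNV = 84°  [cyclic NGYV, opposite ∠N+∠Y]
2. ∠GNY = 44°  [same arc GY]
3. ∠NGV = 65°  [△NGV]
4. ∠GSN = 71°  [△NSG]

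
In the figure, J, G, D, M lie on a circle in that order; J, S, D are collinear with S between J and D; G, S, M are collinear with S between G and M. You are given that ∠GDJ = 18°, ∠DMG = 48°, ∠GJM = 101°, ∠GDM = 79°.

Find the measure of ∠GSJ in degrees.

∠GSJ = 71°

1. ∠GMJ = 18°  [same arc JG]
2. ∠DJG = 48°  [same arc GD]
3. ∠JGM = 61°  [△JGM]
4. ∠GSJ = 71°  [△JSG]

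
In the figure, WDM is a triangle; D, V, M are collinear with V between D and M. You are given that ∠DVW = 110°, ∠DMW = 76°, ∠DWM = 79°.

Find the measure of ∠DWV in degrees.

∠DWV = 45°

1. ∠MDW = 25°  [△WDM]
2. ∠VDW = 25°  [V on ray DM]
3. ∠DWV = 45°  [△WDV]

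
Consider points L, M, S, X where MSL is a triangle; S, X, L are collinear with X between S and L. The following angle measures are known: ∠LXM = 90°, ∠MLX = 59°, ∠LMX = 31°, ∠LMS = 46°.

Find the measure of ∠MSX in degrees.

1. ∠MLS = 59°  [X on ray LS]
2. ∠LSM = 75°  [△MSL]
3. ∠MSX = 75°  [X on ray SL]

∠MSX = 75°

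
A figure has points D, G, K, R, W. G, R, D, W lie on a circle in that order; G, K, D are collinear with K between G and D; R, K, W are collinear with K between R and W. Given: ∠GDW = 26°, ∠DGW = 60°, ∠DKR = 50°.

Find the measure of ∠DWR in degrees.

∠DWR = 24°

1. ∠GRW = 26°  [same arc GW]
2. ∠GKR = 130°  [linear pair at K on GD]
3. ∠DGR = 24°  [△GKR]
4. ∠DWR = 24°  [same arc RD]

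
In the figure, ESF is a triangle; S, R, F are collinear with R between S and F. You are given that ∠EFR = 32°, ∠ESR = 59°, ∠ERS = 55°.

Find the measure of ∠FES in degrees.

∠FES = 89°

1. ∠EFS = 32°  [R on ray FS]
2. ∠ESF = 59°  [R on ray SF]
3. ∠FES = 89°  [△ESF]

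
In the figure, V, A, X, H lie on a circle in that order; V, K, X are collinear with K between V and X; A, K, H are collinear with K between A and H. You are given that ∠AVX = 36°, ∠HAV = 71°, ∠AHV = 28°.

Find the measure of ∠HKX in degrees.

1. ∠AHX = 36°  [same arc AX]
2. ∠HXV = 71°  [same arc VH]
3. ∠HKX = 73°  [△XKH]

∠HKX = 73°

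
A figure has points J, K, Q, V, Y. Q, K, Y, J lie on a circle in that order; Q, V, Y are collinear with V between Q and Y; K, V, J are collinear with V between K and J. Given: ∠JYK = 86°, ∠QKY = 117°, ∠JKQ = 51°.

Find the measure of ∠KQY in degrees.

1. ∠JQK = 94°  [cyclic QKYJ, opposite ∠Q+∠Y]
2. ∠KJQ = 35°  [△QKJ]
3. ∠KYQ = 35°  [same arc QK]
4. ∠KQY = 28°  [△QKY]

∠KQY = 28°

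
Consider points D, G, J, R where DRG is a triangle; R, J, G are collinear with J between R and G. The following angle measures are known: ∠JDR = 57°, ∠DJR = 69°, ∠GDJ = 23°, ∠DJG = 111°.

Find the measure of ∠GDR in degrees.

∠GDR = 80°

1. ∠DRJ = 54°  [△DRJ]
2. ∠DGJ = 46°  [△DJG]
3. ∠DRG = 54°  [J on ray RG]
4. ∠DGR = 46°  [J on ray GR]
5. ∠GDR = 80°  [△DRG]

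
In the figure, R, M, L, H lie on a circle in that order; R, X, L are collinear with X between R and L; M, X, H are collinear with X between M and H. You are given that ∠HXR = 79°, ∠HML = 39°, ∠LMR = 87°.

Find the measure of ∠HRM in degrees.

1. ∠LXM = 79°  [vertical angles at X]
2. ∠HRL = 39°  [same arc LH]
3. ∠MLR = 62°  [△MXL]
4. ∠LRM = 31°  [△RML]
5. ∠MXR = 101°  [linear pair at X on RL]
6. ∠MHR = 62°  [△RXH]
7. ∠HMR = 48°  [△RXM]
8. ∠HRM = 70°  [△RMH]

∠HRM = 70°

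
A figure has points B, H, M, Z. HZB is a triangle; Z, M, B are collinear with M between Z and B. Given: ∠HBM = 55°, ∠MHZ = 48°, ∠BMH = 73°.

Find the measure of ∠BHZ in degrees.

∠BHZ = 100°

1. ∠HBZ = 55°  [M on ray BZ]
2. ∠HMZ = 107°  [linear pair at M on ZB]
3. ∠HZM = 25°  [△HZM]
4. ∠BZH = 25°  [M on ray ZB]
5. ∠BHZ = 100°  [△HZB]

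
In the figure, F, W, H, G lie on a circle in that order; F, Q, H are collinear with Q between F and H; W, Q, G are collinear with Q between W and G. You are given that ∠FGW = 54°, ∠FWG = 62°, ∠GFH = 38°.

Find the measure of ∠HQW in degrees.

∠HQW = 88°

1. ∠FHW = 54°  [same arc FW]
2. ∠GWH = 38°  [same arc HG]
3. ∠HQW = 88°  [△WQH]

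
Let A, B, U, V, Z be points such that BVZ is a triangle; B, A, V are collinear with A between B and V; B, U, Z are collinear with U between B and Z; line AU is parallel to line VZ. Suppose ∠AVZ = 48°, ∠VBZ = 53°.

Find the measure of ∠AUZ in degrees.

∠AUZ = 101°

1. ∠BVZ = 48°  [A on ray VB]
2. ∠BZV = 79°  [△BVZ]
3. ∠AUB = 79°  [AU∥VZ, corresponding at U]
4. ∠AUZ = 101°  [linear pair at U on BZ]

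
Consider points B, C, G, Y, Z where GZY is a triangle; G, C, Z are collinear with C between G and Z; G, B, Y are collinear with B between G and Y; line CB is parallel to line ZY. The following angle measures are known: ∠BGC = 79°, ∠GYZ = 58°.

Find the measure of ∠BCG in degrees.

1. ∠YGZ = 79°  [C on GZ, B on GY]
2. ∠GZY = 43°  [△GZY]
3. ∠BCG = 43°  [CB∥ZY, corresponding at C]

∠BCG = 43°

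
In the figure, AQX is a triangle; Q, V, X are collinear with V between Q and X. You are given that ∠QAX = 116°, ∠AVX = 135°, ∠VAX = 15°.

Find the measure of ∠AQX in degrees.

1. ∠AXV = 30°  [△AVX]
2. ∠AXQ = 30°  [V on ray XQ]
3. ∠AQX = 34°  [△AQX]

∠AQX = 34°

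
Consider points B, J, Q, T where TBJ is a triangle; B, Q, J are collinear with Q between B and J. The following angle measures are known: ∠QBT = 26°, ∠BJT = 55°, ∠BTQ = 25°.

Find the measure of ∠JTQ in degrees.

∠JTQ = 74°

1. ∠BQT = 129°  [△TBQ]
2. ∠QJT = 55°  [Q on ray JB]
3. ∠JQT = 51°  [linear pair at Q on BJ]
4. ∠JTQ = 74°  [△TQJ]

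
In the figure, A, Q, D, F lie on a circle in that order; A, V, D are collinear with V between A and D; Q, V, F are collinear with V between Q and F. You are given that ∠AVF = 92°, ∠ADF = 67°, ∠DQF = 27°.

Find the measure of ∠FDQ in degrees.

1. ∠DVF = 88°  [linear pair at V on AD]
2. ∠DFQ = 25°  [△DVF]
3. ∠FDQ = 128°  [△QDF]

∠FDQ = 128°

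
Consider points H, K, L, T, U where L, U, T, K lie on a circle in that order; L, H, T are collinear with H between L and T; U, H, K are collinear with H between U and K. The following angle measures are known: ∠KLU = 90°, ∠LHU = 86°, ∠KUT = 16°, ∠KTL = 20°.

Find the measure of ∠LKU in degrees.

1. ∠KHT = 86°  [vertical angles at H]
2. ∠KLT = 16°  [same arc TK]
3. ∠KHL = 94°  [linear pair at H on LT]
4. ∠LKU = 70°  [△LHK]

∠LKU = 70°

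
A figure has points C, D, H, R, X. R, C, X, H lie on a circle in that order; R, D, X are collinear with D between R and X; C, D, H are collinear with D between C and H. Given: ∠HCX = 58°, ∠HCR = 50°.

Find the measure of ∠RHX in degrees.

1. ∠HRX = 58°  [same arc XH]
2. ∠HXR = 50°  [same arc RH]
3. ∠RHX = 72°  [△RXH]

∠RHX = 72°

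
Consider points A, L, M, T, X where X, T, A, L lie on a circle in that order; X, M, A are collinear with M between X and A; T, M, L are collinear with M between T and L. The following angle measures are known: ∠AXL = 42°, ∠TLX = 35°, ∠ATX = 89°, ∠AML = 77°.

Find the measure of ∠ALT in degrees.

1. ∠TAX = 35°  [same arc XT]
2. ∠AXT = 56°  [△XTA]
3. ∠ALT = 56°  [same arc TA]

∠ALT = 56°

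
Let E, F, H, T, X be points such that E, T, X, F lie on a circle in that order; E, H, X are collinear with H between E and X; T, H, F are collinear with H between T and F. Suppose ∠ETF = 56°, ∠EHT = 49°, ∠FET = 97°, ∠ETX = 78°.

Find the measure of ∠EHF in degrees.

1. ∠EXF = 56°  [same arc EF]
2. ∠EFT = 27°  [△ETF]
3. ∠EFX = 102°  [cyclic ETXF, opposite ∠T+∠F]
4. ∠FEX = 22°  [△EXF]
5. ∠EHF = 131°  [△EHF]

∠EHF = 131°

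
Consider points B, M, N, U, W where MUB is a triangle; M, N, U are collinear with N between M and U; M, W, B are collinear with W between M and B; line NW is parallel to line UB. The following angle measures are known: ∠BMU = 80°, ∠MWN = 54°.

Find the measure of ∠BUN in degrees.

1. ∠NMW = 80°  [N on MU, W on MB]
2. ∠MNW = 46°  [△MNW]
3. ∠UNW = 134°  [linear pair at N on MU]
4. ∠BUN = 46°  [NW∥UB, co-interior at U–N]

∠BUN = 46°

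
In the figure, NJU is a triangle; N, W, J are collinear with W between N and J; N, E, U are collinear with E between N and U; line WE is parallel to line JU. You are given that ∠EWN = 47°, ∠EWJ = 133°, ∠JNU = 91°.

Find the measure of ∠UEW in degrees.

1. ∠NJU = 47°  [WE∥JU, corresponding at W]
2. ∠JUN = 42°  [△NJU]
3. ∠NEW = 42°  [WE∥JU, corresponding at E]
4. ∠UEW = 138°  [linear pair at E on NU]

∠UEW = 138°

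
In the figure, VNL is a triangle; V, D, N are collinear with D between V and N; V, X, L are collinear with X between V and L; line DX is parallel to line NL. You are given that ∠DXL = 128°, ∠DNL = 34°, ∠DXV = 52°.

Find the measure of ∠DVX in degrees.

∠DVX = 94°

1. ∠LNV = 34°  [D on ray NV]
2. ∠NLV = 52°  [DX∥NL, corresponding at X]
3. ∠LVN = 94°  [△VNL]
4. ∠DVX = 94°  [D on VN, X on VL]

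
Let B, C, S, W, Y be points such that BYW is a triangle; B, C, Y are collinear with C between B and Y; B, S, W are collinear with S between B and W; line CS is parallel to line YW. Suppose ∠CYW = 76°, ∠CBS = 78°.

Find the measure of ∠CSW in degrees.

∠CSW = 154°

1. ∠BYW = 76°  [C on ray YB]
2. ∠WBY = 78°  [C on BY, S on BW]
3. ∠BWY = 26°  [△BYW]
4. ∠BSC = 26°  [CS∥YW, corresponding at S]
5. ∠CSW = 154°  [linear pair at S on BW]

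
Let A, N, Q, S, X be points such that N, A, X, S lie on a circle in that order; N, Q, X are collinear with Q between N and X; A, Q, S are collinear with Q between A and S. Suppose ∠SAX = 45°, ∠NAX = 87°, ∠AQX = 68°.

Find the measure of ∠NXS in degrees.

∠NXS = 42°

1. ∠SNX = 45°  [same arc XS]
2. ∠NSX = 93°  [cyclic NAXS, opposite ∠A+∠S]
3. ∠NXS = 42°  [△NXS]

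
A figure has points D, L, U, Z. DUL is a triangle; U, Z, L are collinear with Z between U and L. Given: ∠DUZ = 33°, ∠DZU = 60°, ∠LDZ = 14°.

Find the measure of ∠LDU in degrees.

∠LDU = 101°

1. ∠DUL = 33°  [Z on ray UL]
2. ∠DZL = 120°  [linear pair at Z on UL]
3. ∠DLZ = 46°  [△DZL]
4. ∠DLU = 46°  [Z on ray LU]
5. ∠LDU = 101°  [△DUL]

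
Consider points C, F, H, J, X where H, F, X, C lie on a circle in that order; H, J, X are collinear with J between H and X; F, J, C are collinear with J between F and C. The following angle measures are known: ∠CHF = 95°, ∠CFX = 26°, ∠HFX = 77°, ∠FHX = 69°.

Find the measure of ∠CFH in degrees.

∠CFH = 51°

1. ∠CHX = 26°  [same arc XC]
2. ∠HCX = 103°  [cyclic HFXC, opposite ∠F+∠C]
3. ∠CXH = 51°  [△HXC]
4. ∠CFH = 51°  [same arc HC]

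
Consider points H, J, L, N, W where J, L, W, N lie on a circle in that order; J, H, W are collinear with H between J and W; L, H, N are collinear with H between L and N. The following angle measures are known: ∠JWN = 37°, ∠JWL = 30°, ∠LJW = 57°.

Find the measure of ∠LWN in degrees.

∠LWN = 67°

1. ∠JLN = 37°  [same arc JN]
2. ∠JNL = 30°  [same arc JL]
3. ∠LJN = 113°  [△JLN]
4. ∠LWN = 67°  [cyclic JLWN, opposite ∠J+∠W]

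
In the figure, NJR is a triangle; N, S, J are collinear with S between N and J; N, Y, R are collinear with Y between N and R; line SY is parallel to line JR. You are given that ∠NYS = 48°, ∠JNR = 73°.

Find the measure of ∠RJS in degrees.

1. ∠JRN = 48°  [SY∥JR, corresponding at Y]
2. ∠NJR = 59°  [△NJR]
3. ∠RJS = 59°  [S on ray JN]

∠RJS = 59°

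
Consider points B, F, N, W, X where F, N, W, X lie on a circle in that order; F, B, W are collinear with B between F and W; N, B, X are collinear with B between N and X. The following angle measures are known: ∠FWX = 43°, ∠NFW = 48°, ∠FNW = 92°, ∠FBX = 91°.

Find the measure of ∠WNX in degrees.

1. ∠FWN = 40°  [△FNW]
2. ∠NBW = 91°  [vertical angles at B]
3. ∠WNX = 49°  [△NBW]

∠WNX = 49°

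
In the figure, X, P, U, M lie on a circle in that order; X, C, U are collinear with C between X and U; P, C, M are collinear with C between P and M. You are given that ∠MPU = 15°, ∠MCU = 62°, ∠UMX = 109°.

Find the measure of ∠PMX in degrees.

1. ∠MXU = 15°  [same arc UM]
2. ∠MCX = 118°  [linear pair at C on XU]
3. ∠PMX = 47°  [△XCM]

∠PMX = 47°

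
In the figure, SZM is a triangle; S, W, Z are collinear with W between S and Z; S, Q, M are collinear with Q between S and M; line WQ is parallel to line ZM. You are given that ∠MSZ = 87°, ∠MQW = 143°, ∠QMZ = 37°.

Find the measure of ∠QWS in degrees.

1. ∠QSW = 87°  [W on SZ, Q on SM]
2. ∠SQW = 37°  [linear pair at Q on SM]
3. ∠QWS = 56°  [△SWQ]

∠QWS = 56°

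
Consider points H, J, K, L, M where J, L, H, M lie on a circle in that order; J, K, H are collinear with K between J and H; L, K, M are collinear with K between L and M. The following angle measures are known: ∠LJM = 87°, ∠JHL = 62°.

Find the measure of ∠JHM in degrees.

∠JHM = 31°

1. ∠JML = 62°  [same arc JL]
2. ∠JLM = 31°  [△JLM]
3. ∠JHM = 31°  [same arc JM]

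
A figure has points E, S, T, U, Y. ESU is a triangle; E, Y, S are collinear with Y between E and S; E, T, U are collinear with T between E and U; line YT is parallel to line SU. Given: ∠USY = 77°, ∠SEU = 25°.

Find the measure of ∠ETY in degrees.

1. ∠ESU = 77°  [Y on ray SE]
2. ∠EUS = 78°  [△ESU]
3. ∠ETY = 78°  [YT∥SU, corresponding at T]

∠ETY = 78°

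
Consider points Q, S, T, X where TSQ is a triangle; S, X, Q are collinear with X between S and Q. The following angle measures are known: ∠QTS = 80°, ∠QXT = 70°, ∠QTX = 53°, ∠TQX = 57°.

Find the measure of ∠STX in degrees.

1. ∠SXT = 110°  [linear pair at X on SQ]
2. ∠SQT = 57°  [X on ray QS]
3. ∠QST = 43°  [△TSQ]
4. ∠TSX = 43°  [X on ray SQ]
5. ∠STX = 27°  [△TSX]

∠STX = 27°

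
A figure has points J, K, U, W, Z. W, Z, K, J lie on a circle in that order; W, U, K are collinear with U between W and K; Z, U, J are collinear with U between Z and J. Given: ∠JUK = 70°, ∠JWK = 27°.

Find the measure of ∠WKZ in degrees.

1. ∠WUZ = 70°  [vertical angles at U]
2. ∠JZK = 27°  [same arc KJ]
3. ∠KUZ = 110°  [linear pair at U on WK]
4. ∠WKZ = 43°  [△ZUK]

∠WKZ = 43°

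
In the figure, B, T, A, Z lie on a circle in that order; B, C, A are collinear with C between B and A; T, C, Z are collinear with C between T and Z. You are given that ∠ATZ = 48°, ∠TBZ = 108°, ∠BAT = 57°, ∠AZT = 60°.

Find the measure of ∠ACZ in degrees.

∠ACZ = 105°

1. ∠ABZ = 48°  [same arc AZ]
2. ∠BZT = 57°  [same arc BT]
3. ∠BCZ = 75°  [△BCZ]
4. ∠ACZ = 105°  [linear pair at C on BA]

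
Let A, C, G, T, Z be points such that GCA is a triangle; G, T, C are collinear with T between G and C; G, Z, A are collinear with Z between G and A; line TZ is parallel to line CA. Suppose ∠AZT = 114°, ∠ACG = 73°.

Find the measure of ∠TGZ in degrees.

∠TGZ = 41°

1. ∠GZT = 66°  [linear pair at Z on GA]
2. ∠GTZ = 73°  [TZ∥CA, corresponding at T]
3. ∠TGZ = 41°  [△GTZ]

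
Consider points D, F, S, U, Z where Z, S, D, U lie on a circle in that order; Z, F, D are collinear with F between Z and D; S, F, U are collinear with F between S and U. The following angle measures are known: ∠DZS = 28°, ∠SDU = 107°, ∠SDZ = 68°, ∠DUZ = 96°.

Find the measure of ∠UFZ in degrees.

1. ∠DUS = 28°  [same arc SD]
2. ∠DSU = 45°  [△SDU]
3. ∠SUZ = 68°  [same arc ZS]
4. ∠DZU = 45°  [same arc DU]
5. ∠UFZ = 67°  [△ZFU]

∠UFZ = 67°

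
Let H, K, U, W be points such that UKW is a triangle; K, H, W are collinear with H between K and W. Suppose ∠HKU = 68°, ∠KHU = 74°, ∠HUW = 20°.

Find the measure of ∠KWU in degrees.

∠KWU = 54°

1. ∠UHW = 106°  [linear pair at H on KW]
2. ∠HWU = 54°  [△UHW]
3. ∠KWU = 54°  [H on ray WK]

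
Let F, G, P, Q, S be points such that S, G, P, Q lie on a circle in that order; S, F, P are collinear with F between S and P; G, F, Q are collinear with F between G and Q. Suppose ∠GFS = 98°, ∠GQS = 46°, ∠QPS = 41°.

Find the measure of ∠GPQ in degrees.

∠GPQ = 87°

1. ∠PFQ = 98°  [vertical angles at F]
2. ∠GFP = 82°  [linear pair at F on SP]
3. ∠GPS = 46°  [same arc SG]
4. ∠GQP = 41°  [△PFQ]
5. ∠PGQ = 52°  [△GFP]
6. ∠GPQ = 87°  [△GPQ]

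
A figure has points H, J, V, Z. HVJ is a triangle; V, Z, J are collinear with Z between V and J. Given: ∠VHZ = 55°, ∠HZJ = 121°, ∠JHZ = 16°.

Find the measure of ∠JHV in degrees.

1. ∠HJZ = 43°  [△HZJ]
2. ∠HZV = 59°  [linear pair at Z on VJ]
3. ∠HJV = 43°  [Z on ray JV]
4. ∠HVZ = 66°  [△HVZ]
5. ∠HVJ = 66°  [Z on ray VJ]
6. ∠JHV = 71°  [△HVJ]

∠JHV = 71°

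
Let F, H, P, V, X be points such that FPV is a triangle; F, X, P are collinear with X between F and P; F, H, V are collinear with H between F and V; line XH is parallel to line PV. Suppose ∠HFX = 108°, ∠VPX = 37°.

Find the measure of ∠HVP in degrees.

1. ∠PFV = 108°  [X on FP, H on FV]
2. ∠FPV = 37°  [X on ray PF]
3. ∠FVP = 35°  [△FPV]
4. ∠HVP = 35°  [H on ray VF]

∠HVP = 35°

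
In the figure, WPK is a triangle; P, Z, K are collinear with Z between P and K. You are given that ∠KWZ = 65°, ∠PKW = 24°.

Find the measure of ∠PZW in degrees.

∠PZW = 89°

1. ∠WKZ = 24°  [Z on ray KP]
2. ∠KZW = 91°  [△WZK]
3. ∠PZW = 89°  [linear pair at Z on PK]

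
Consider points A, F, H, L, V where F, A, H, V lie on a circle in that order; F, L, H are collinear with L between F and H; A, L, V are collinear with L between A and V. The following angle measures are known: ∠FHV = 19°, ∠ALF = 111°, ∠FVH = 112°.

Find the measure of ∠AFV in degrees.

∠AFV = 99°

1. ∠HFV = 49°  [△FHV]
2. ∠HLV = 111°  [vertical angles at L]
3. ∠HAV = 49°  [same arc HV]
4. ∠AVH = 50°  [△HLV]
5. ∠AHV = 81°  [△AHV]
6. ∠AFV = 99°  [cyclic FAHV, opposite ∠F+∠H]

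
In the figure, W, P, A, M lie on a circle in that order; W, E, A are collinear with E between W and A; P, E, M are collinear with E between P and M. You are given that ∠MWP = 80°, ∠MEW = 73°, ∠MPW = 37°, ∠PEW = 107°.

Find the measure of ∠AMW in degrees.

1. ∠PMW = 63°  [△WPM]
2. ∠AWM = 44°  [△WEM]
3. ∠MAW = 37°  [same arc WM]
4. ∠AMW = 99°  [△WAM]

∠AMW = 99°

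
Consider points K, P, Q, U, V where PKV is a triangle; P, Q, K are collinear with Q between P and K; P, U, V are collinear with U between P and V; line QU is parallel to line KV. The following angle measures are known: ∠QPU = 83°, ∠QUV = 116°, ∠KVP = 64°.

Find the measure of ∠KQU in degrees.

∠KQU = 147°

1. ∠PUQ = 64°  [linear pair at U on PV]
2. ∠PQU = 33°  [△PQU]
3. ∠KQU = 147°  [linear pair at Q on PK]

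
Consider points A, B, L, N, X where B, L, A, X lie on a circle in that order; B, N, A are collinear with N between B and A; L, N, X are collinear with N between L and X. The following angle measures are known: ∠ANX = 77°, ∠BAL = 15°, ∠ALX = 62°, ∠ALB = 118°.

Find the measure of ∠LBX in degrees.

∠LBX = 109°

1. ∠BNL = 77°  [vertical angles at N]
2. ∠BXL = 15°  [same arc BL]
3. ∠ABL = 47°  [△BLA]
4. ∠BLX = 56°  [△BNL]
5. ∠LBX = 109°  [△BLX]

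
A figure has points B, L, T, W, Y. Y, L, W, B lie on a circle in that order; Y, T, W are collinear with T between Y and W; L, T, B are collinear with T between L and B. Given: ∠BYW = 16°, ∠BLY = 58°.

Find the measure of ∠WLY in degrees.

∠WLY = 74°

1. ∠BWY = 58°  [same arc YB]
2. ∠WBY = 106°  [△YWB]
3. ∠WLY = 74°  [cyclic YLWB, opposite ∠L+∠B]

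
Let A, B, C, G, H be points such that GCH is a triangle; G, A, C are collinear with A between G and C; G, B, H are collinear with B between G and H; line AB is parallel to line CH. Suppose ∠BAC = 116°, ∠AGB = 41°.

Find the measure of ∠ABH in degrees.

1. ∠BAG = 64°  [linear pair at A on GC]
2. ∠ABG = 75°  [△GAB]
3. ∠ABH = 105°  [linear pair at B on GH]

∠ABH = 105°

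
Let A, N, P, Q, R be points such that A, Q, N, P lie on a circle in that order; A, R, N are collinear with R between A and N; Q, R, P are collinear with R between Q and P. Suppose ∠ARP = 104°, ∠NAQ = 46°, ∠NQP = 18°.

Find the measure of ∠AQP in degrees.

1. ∠NRQ = 104°  [vertical angles at R]
2. ∠ARQ = 76°  [linear pair at R on AN]
3. ∠AQP = 58°  [△ARQ]

∠AQP = 58°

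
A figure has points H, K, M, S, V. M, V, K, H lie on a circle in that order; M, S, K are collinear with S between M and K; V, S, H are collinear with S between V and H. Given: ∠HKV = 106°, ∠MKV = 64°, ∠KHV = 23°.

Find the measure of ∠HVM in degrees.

∠HVM = 42°

1. ∠HMV = 74°  [cyclic MVKH, opposite ∠M+∠K]
2. ∠MHV = 64°  [same arc MV]
3. ∠HVM = 42°  [△MVH]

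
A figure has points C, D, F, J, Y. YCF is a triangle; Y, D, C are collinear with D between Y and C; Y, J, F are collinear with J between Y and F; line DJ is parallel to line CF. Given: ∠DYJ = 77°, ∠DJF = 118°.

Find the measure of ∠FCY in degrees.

1. ∠DJY = 62°  [linear pair at J on YF]
2. ∠JDY = 41°  [△YDJ]
3. ∠FCY = 41°  [DJ∥CF, corresponding at D]

∠FCY = 41°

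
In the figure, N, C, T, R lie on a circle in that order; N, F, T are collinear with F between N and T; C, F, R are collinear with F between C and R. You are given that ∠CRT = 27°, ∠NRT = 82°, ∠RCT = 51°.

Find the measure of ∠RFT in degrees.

∠RFT = 106°

1. ∠RNT = 51°  [same arc TR]
2. ∠NTR = 47°  [△NTR]
3. ∠RFT = 106°  [△TFR]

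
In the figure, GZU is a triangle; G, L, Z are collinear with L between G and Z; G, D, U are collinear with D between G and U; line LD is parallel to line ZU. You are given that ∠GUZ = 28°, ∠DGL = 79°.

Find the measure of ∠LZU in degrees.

∠LZU = 73°

1. ∠GDL = 28°  [LD∥ZU, corresponding at D]
2. ∠DLG = 73°  [△GLD]
3. ∠DLZ = 107°  [linear pair at L on GZ]
4. ∠LZU = 73°  [LD∥ZU, co-interior at Z–L]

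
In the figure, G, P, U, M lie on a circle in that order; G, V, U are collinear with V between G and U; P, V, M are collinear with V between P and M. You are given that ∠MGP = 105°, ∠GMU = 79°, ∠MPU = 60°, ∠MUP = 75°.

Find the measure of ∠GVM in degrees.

1. ∠MGU = 60°  [same arc UM]
2. ∠PMU = 45°  [△PUM]
3. ∠GUM = 41°  [△GUM]
4. ∠MVU = 94°  [△UVM]
5. ∠GVM = 86°  [linear pair at V on GU]

∠GVM = 86°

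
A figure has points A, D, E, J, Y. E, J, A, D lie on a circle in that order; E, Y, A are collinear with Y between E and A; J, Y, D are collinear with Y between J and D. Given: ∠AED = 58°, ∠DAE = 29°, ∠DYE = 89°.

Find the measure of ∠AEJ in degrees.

1. ∠AJD = 58°  [same arc AD]
2. ∠ADE = 93°  [△EAD]
3. ∠AYJ = 89°  [vertical angles at Y]
4. ∠EAJ = 33°  [△JYA]
5. ∠AJE = 87°  [cyclic EJAD, opposite ∠J+∠D]
6. ∠AEJ = 60°  [△EJA]

∠AEJ = 60°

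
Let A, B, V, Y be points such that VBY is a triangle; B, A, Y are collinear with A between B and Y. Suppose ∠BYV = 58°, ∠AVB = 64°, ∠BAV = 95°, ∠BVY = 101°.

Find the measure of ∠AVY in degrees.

1. ∠AYV = 58°  [A on ray YB]
2. ∠VAY = 85°  [linear pair at A on BY]
3. ∠AVY = 37°  [△VAY]

∠AVY = 37°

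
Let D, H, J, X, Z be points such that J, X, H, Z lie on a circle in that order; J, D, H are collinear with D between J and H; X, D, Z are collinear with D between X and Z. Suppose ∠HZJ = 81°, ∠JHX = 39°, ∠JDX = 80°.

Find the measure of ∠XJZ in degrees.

∠XJZ = 83°

1. ∠HXJ = 99°  [cyclic JXHZ, opposite ∠X+∠Z]
2. ∠JZX = 39°  [same arc JX]
3. ∠HJX = 42°  [△JXH]
4. ∠JXZ = 58°  [△JDX]
5. ∠XJZ = 83°  [△JXZ]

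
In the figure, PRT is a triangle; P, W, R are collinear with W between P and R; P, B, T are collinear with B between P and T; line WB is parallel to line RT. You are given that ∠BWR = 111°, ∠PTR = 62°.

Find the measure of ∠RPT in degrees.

1. ∠BWP = 69°  [linear pair at W on PR]
2. ∠PBW = 62°  [WB∥RT, corresponding at B]
3. ∠BPW = 49°  [△PWB]
4. ∠RPT = 49°  [W on PR, B on PT]

∠RPT = 49°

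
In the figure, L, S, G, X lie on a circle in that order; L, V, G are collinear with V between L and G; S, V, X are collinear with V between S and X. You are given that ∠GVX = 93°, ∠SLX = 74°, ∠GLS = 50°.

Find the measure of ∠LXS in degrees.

∠LXS = 69°

1. ∠LVS = 93°  [vertical angles at V]
2. ∠LSX = 37°  [△LVS]
3. ∠LXS = 69°  [△LSX]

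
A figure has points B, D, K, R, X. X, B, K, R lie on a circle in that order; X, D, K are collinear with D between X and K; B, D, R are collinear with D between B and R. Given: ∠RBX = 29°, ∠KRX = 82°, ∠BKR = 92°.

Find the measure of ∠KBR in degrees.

1. ∠RKX = 29°  [same arc XR]
2. ∠KXR = 69°  [△XKR]
3. ∠KBR = 69°  [same arc KR]

∠KBR = 69°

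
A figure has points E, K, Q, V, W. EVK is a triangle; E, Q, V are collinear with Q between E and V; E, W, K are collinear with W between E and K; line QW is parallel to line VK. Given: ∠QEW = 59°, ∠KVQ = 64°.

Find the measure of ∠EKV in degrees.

1. ∠KEV = 59°  [Q on EV, W on EK]
2. ∠EVK = 64°  [Q on ray VE]
3. ∠EKV = 57°  [△EVK]

∠EKV = 57°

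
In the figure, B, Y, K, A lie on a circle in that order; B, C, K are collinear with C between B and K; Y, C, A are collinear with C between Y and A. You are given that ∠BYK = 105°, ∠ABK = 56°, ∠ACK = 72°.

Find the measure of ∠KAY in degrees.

∠KAY = 59°

1. ∠BAK = 75°  [cyclic BYKA, opposite ∠Y+∠A]
2. ∠AKB = 49°  [△BKA]
3. ∠KAY = 59°  [△KCA]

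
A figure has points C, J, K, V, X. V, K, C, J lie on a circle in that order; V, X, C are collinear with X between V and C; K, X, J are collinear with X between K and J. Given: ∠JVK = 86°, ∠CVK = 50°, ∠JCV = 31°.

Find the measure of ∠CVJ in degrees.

∠CVJ = 36°

1. ∠JCK = 94°  [cyclic VKCJ, opposite ∠V+∠C]
2. ∠CJK = 50°  [same arc KC]
3. ∠CKJ = 36°  [△KCJ]
4. ∠CVJ = 36°  [same arc CJ]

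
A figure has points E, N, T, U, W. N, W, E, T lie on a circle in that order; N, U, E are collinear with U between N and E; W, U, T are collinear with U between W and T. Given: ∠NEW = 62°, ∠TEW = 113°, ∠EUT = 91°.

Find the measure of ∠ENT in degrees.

1. ∠NTW = 62°  [same arc NW]
2. ∠NUT = 89°  [linear pair at U on NE]
3. ∠ENT = 29°  [△NUT]

∠ENT = 29°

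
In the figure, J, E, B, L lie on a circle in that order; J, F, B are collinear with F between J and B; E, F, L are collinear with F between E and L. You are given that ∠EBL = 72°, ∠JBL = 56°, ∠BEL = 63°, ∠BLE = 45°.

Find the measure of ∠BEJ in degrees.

1. ∠BJL = 63°  [same arc BL]
2. ∠BLJ = 61°  [△JBL]
3. ∠BEJ = 119°  [cyclic JEBL, opposite ∠E+∠L]

∠BEJ = 119°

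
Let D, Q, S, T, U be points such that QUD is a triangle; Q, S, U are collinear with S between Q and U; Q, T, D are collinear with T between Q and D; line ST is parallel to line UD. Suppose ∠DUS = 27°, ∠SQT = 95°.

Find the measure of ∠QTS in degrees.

∠QTS = 58°

1. ∠DUQ = 27°  [S on ray UQ]
2. ∠DQU = 95°  [S on QU, T on QD]
3. ∠QDU = 58°  [△QUD]
4. ∠QTS = 58°  [ST∥UD, corresponding at T]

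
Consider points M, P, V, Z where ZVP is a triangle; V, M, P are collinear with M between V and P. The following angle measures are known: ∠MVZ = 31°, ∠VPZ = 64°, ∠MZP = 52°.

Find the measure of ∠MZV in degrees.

∠MZV = 33°

1. ∠MPZ = 64°  [M on ray PV]
2. ∠PMZ = 64°  [△ZMP]
3. ∠VMZ = 116°  [linear pair at M on VP]
4. ∠MZV = 33°  [△ZVM]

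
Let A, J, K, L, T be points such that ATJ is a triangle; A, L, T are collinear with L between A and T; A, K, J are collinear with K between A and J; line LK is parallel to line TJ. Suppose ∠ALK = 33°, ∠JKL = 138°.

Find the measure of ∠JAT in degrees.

1. ∠AKL = 42°  [linear pair at K on AJ]
2. ∠KAL = 105°  [△ALK]
3. ∠JAT = 105°  [L on AT, K on AJ]

∠JAT = 105°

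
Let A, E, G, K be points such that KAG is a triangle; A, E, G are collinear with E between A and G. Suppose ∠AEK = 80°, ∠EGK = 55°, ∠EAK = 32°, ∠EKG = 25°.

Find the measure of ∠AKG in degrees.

∠AKG = 93°

1. ∠AGK = 55°  [E on ray GA]
2. ∠GAK = 32°  [E on ray AG]
3. ∠AKG = 93°  [△KAG]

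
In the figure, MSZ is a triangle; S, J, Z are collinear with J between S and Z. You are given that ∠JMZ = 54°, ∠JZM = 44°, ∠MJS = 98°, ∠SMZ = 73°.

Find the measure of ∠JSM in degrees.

∠JSM = 63°

1. ∠MZS = 44°  [J on ray ZS]
2. ∠MSZ = 63°  [△MSZ]
3. ∠JSM = 63°  [J on ray SZ]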